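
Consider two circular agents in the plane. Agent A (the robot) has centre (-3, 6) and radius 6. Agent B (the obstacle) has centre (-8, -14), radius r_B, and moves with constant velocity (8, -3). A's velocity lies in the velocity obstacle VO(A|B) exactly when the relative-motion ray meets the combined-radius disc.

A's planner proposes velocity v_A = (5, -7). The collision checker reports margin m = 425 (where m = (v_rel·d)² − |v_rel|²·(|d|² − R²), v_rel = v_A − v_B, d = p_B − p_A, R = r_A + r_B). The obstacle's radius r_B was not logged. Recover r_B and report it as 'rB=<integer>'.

m = 425
d = (-5, -20);  v_rel = (-3, -4),  |v_rel|² = 25
v_rel×d = (-3)·(-20) − (-4)·(-5) = 40
since m = R²·25 − 40²:  R² = (1600 + 425) / 25 = 81
R = √81 = 9  ⇒  r_B = 9 − 6 = 3

rB=3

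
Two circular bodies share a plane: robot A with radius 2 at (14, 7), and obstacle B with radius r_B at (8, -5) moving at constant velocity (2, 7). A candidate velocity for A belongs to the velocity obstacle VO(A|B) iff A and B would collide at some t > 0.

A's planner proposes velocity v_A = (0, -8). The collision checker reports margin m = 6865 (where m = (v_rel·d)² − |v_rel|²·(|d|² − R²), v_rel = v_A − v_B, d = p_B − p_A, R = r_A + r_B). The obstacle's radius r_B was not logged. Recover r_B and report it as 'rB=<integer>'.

m = 6865
d = (-6, -12);  v_rel = (-2, -15),  |v_rel|² = 229
v_rel×d = (-2)·(-12) − (-15)·(-6) = -66
since m = R²·229 − (-66)²:  R² = (4356 + 6865) / 229 = 49
R = √49 = 7  ⇒  r_B = 7 − 2 = 5

rB=5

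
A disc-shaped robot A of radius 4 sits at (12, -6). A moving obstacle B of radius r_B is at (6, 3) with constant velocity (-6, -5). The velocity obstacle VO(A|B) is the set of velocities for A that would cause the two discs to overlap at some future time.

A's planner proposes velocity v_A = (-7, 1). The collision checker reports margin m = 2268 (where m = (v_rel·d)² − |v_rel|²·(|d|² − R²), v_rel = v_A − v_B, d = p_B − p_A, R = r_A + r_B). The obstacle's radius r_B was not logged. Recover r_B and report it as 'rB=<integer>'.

m = 2268
d = (-6, 9);  v_rel = (-1, 6),  |v_rel|² = 37
v_rel×d = (-1)·(9) − (6)·(-6) = 27
since m = R²·37 − 27²:  R² = (729 + 2268) / 37 = 81
R = √81 = 9  ⇒  r_B = 9 − 4 = 5

rB=5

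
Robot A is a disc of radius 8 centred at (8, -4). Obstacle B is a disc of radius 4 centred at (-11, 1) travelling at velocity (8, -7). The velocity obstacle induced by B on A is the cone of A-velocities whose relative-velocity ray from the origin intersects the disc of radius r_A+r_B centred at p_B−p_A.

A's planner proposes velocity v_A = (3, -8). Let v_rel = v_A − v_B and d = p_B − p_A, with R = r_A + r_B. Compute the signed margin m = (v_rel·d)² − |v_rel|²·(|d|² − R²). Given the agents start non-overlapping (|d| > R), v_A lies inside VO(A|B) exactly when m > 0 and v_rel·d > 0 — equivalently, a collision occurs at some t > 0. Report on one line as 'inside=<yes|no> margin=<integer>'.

d = (-19, 5),  |d|² = 386;  R = 8+4 = 12,  c = 386−12² = 242
v_rel = (-5, -1),  |v_rel|² = 26;  v_rel·d = (-5)·(-19) + (-1)·(5) = 90
26·t² − 180·t + 242 = 0  ⇒  m = 90² − 26·242 = 1808
m = 1808 > 0,  v_rel·d = 90 > 0  ⇒  inside

inside=yes margin=1808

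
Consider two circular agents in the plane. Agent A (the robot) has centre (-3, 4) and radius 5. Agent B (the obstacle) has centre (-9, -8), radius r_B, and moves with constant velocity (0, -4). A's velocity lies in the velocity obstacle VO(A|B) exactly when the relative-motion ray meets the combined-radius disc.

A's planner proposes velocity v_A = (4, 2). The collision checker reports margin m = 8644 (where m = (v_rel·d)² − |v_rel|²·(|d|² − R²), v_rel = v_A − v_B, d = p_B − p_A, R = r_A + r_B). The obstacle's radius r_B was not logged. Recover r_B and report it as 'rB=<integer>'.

m = 8644
d = (-6, -12);  v_rel = (4, 6),  |v_rel|² = 52
v_rel×d = (4)·(-12) − (6)·(-6) = -12
since m = R²·52 − (-12)²:  R² = (144 + 8644) / 52 = 169
R = √169 = 13  ⇒  r_B = 13 − 5 = 8

rB=8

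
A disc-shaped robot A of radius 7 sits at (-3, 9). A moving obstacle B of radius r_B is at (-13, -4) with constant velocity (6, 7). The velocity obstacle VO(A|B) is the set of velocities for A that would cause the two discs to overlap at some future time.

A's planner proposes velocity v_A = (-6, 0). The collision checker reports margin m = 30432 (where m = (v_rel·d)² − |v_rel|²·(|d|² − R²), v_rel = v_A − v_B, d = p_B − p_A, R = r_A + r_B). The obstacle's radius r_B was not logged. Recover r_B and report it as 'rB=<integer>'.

m = 30432
d = (-10, -13);  v_rel = (-12, -7),  |v_rel|² = 193
v_rel×d = (-12)·(-13) − (-7)·(-10) = 86
since m = R²·193 − 86²:  R² = (7396 + 30432) / 193 = 196
R = √196 = 14  ⇒  r_B = 14 − 7 = 7

rB=7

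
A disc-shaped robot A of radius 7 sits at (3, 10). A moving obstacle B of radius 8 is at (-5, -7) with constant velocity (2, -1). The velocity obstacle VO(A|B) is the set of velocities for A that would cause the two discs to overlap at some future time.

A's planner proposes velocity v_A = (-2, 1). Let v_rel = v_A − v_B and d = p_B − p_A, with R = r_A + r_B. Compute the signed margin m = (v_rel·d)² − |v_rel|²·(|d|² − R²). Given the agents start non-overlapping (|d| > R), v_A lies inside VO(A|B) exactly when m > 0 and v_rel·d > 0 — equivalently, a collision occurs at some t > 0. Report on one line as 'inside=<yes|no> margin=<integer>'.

d = (-8, -17),  |d|² = 353;  R = 7+8 = 15,  c = 353−15² = 128
v_rel = (-4, 2),  |v_rel|² = 20;  v_rel·d = (-4)·(-8) + (2)·(-17) = -2
20·t² + 4·t + 128 = 0  ⇒  m = (-2)² − 20·128 = -2556
m = -2556 < 0,  v_rel·d = -2 < 0  ⇒  outside

inside=no margin=-2556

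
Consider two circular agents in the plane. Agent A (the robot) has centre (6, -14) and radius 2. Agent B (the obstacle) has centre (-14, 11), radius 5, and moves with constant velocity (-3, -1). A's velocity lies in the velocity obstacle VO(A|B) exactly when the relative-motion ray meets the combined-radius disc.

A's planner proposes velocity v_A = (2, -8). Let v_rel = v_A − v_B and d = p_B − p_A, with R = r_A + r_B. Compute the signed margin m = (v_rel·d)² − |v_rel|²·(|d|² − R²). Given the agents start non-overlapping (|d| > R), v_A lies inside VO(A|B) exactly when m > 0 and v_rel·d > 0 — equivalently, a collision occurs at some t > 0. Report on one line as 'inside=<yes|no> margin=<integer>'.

d = (-20, 25),  |d|² = 1025;  R = 2+5 = 7,  c = 1025−7² = 976
v_rel = (5, -7),  |v_rel|² = 74;  v_rel·d = (5)·(-20) + (-7)·(25) = -275
74·t² + 550·t + 976 = 0  ⇒  m = (-275)² − 74·976 = 3401
m = 3401 > 0,  v_rel·d = -275 < 0  ⇒  outside

inside=no margin=3401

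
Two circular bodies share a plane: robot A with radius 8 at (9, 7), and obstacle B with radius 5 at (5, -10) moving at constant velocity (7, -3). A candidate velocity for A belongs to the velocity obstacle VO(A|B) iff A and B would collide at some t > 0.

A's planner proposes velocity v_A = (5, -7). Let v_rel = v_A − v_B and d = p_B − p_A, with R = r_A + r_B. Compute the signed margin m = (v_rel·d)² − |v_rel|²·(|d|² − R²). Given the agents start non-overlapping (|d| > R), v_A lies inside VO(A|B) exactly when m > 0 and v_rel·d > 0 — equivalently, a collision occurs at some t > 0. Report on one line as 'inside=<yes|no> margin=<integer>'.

d = (-4, -17),  |d|² = 305;  R = 8+5 = 13,  c = 305−13² = 136
v_rel = (-2, -4),  |v_rel|² = 20;  v_rel·d = (-2)·(-4) + (-4)·(-17) = 76
20·t² − 152·t + 136 = 0  ⇒  m = 76² − 20·136 = 3056
m = 3056 > 0,  v_rel·d = 76 > 0  ⇒  inside

inside=yes margin=3056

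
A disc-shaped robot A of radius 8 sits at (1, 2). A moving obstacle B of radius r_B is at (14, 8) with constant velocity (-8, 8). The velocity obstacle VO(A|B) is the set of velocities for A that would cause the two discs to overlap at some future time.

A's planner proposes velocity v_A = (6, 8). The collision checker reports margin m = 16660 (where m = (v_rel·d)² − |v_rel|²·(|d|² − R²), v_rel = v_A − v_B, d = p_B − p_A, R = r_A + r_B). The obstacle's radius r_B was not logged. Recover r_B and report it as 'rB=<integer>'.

m = 16660
d = (13, 6);  v_rel = (14, 0),  |v_rel|² = 196
v_rel×d = (14)·(6) − (0)·(13) = 84
since m = R²·196 − 84²:  R² = (7056 + 16660) / 196 = 121
R = √121 = 11  ⇒  r_B = 11 − 8 = 3

rB=3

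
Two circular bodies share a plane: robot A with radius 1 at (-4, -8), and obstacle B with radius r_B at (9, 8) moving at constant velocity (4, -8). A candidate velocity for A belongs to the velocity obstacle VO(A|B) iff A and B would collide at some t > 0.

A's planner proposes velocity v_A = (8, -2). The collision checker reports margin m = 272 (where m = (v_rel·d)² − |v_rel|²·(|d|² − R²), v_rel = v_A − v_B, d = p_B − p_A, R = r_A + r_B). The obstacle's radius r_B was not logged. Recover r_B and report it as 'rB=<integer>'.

m = 272
d = (13, 16);  v_rel = (4, 6),  |v_rel|² = 52
v_rel×d = (4)·(16) − (6)·(13) = -14
since m = R²·52 − (-14)²:  R² = (196 + 272) / 52 = 9
R = √9 = 3  ⇒  r_B = 3 − 1 = 2

rB=2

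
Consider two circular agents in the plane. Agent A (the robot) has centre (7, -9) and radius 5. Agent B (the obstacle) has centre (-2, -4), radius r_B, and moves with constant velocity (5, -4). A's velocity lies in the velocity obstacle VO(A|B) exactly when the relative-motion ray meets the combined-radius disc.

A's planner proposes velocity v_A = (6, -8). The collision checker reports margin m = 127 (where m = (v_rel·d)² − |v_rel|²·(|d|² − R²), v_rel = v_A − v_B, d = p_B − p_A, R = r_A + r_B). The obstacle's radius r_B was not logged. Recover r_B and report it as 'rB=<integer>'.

m = 127
d = (-9, 5);  v_rel = (1, -4),  |v_rel|² = 17
v_rel×d = (1)·(5) − (-4)·(-9) = -31
since m = R²·17 − (-31)²:  R² = (961 + 127) / 17 = 64
R = √64 = 8  ⇒  r_B = 8 − 5 = 3

rB=3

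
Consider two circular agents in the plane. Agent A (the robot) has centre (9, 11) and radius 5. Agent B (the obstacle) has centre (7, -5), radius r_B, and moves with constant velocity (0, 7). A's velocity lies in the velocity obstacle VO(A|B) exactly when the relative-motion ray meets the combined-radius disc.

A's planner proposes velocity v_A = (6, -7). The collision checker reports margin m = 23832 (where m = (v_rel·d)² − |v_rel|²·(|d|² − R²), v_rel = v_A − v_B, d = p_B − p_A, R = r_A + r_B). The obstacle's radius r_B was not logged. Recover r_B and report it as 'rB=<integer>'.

m = 23832
d = (-2, -16);  v_rel = (6, -14),  |v_rel|² = 232
v_rel×d = (6)·(-16) − (-14)·(-2) = -124
since m = R²·232 − (-124)²:  R² = (15376 + 23832) / 232 = 169
R = √169 = 13  ⇒  r_B = 13 − 5 = 8

rB=8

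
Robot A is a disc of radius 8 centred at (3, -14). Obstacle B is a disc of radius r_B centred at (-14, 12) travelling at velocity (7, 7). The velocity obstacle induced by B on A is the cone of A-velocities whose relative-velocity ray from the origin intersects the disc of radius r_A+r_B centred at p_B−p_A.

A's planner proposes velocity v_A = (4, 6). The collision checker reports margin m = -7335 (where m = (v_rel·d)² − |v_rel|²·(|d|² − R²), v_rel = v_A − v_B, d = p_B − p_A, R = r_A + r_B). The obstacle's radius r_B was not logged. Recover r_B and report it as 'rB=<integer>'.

m = -7335
d = (-17, 26);  v_rel = (-3, -1),  |v_rel|² = 10
v_rel×d = (-3)·(26) − (-1)·(-17) = -95
since m = R²·10 − (-95)²:  R² = (9025 + -7335) / 10 = 169
R = √169 = 13  ⇒  r_B = 13 − 8 = 5

rB=5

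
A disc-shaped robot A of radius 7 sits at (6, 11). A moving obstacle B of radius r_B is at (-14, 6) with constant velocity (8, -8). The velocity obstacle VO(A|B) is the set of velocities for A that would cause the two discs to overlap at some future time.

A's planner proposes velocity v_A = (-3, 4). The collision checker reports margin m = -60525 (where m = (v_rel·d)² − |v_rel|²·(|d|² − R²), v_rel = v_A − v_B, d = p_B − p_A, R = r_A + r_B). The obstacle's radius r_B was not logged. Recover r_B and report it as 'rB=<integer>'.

m = -60525
d = (-20, -5);  v_rel = (-11, 12),  |v_rel|² = 265
v_rel×d = (-11)·(-5) − (12)·(-20) = 295
since m = R²·265 − 295²:  R² = (87025 + -60525) / 265 = 100
R = √100 = 10  ⇒  r_B = 10 − 7 = 3

rB=3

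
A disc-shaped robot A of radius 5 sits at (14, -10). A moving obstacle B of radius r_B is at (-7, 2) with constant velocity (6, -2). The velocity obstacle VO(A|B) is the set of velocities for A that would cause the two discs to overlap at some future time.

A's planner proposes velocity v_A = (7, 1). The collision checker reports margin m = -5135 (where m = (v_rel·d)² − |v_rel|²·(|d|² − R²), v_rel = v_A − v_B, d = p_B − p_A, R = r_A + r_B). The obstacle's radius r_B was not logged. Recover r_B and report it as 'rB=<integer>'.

m = -5135
d = (-21, 12);  v_rel = (1, 3),  |v_rel|² = 10
v_rel×d = (1)·(12) − (3)·(-21) = 75
since m = R²·10 − 75²:  R² = (5625 + -5135) / 10 = 49
R = √49 = 7  ⇒  r_B = 7 − 5 = 2

rB=2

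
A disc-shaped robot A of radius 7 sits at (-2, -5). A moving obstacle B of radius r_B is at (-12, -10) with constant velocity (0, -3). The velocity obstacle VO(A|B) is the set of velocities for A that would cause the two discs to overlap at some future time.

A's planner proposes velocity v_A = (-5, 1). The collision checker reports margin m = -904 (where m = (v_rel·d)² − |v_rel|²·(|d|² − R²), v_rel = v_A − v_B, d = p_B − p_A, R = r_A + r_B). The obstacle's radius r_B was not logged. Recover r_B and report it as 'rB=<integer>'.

m = -904
d = (-10, -5);  v_rel = (-5, 4),  |v_rel|² = 41
v_rel×d = (-5)·(-5) − (4)·(-10) = 65
since m = R²·41 − 65²:  R² = (4225 + -904) / 41 = 81
R = √81 = 9  ⇒  r_B = 9 − 7 = 2

rB=2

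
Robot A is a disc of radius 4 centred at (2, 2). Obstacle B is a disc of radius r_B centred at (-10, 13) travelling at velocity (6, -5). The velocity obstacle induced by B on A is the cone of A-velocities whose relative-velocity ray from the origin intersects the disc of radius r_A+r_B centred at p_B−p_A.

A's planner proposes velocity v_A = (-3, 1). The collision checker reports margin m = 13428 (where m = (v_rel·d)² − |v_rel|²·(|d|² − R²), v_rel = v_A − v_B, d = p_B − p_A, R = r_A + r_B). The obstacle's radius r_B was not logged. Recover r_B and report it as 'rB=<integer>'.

m = 13428
d = (-12, 11);  v_rel = (-9, 6),  |v_rel|² = 117
v_rel×d = (-9)·(11) − (6)·(-12) = -27
since m = R²·117 − (-27)²:  R² = (729 + 13428) / 117 = 121
R = √121 = 11  ⇒  r_B = 11 − 4 = 7

rB=7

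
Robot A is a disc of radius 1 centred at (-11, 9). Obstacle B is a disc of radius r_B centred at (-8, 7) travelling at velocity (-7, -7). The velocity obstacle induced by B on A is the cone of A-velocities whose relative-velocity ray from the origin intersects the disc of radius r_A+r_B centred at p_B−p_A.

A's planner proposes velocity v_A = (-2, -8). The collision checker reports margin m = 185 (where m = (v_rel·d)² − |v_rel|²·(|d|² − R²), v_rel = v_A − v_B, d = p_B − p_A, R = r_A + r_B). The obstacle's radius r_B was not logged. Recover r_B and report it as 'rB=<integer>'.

m = 185
d = (3, -2);  v_rel = (5, -1),  |v_rel|² = 26
v_rel×d = (5)·(-2) − (-1)·(3) = -7
since m = R²·26 − (-7)²:  R² = (49 + 185) / 26 = 9
R = √9 = 3  ⇒  r_B = 3 − 1 = 2

rB=2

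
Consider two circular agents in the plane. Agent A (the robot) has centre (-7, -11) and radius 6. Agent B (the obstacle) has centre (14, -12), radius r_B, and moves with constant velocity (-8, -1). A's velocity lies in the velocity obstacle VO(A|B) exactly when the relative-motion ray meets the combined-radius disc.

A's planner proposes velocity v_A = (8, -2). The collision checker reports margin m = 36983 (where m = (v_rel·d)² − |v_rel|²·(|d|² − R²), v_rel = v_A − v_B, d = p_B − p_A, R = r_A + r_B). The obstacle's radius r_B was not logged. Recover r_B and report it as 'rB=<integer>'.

m = 36983
d = (21, -1);  v_rel = (16, -1),  |v_rel|² = 257
v_rel×d = (16)·(-1) − (-1)·(21) = 5
since m = R²·257 − 5²:  R² = (25 + 36983) / 257 = 144
R = √144 = 12  ⇒  r_B = 12 − 6 = 6

rB=6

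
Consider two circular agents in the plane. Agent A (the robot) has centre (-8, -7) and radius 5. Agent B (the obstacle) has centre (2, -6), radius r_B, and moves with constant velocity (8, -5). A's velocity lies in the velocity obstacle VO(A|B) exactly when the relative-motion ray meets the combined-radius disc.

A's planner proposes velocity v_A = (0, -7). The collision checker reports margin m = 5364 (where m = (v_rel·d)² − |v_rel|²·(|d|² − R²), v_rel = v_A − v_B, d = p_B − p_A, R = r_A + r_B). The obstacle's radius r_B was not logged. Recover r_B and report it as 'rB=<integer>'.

m = 5364
d = (10, 1);  v_rel = (-8, -2),  |v_rel|² = 68
v_rel×d = (-8)·(1) − (-2)·(10) = 12
since m = R²·68 − 12²:  R² = (144 + 5364) / 68 = 81
R = √81 = 9  ⇒  r_B = 9 − 5 = 4

rB=4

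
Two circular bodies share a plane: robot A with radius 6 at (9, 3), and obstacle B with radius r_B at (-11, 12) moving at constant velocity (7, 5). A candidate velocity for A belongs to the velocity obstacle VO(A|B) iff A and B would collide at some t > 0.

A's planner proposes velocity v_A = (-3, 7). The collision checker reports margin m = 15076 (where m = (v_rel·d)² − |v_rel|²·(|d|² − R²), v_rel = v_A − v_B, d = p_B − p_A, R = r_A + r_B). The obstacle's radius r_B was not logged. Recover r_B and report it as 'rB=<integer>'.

m = 15076
d = (-20, 9);  v_rel = (-10, 2),  |v_rel|² = 104
v_rel×d = (-10)·(9) − (2)·(-20) = -50
since m = R²·104 − (-50)²:  R² = (2500 + 15076) / 104 = 169
R = √169 = 13  ⇒  r_B = 13 − 6 = 7

rB=7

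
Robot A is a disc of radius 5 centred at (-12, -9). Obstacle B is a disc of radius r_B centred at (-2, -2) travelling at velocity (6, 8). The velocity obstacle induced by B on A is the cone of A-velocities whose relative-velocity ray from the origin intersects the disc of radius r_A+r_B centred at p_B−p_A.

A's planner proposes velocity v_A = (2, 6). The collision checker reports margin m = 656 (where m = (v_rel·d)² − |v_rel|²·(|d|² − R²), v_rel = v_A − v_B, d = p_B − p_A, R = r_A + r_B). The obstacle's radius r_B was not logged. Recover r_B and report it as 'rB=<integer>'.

m = 656
d = (10, 7);  v_rel = (-4, -2),  |v_rel|² = 20
v_rel×d = (-4)·(7) − (-2)·(10) = -8
since m = R²·20 − (-8)²:  R² = (64 + 656) / 20 = 36
R = √36 = 6  ⇒  r_B = 6 − 5 = 1

rB=1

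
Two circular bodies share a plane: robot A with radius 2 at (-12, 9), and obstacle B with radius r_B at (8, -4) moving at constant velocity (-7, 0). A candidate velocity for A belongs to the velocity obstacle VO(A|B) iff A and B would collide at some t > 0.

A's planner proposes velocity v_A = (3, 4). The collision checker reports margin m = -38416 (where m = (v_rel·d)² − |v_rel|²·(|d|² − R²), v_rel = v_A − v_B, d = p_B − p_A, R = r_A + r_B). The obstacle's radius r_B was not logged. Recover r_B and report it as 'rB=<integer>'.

m = -38416
d = (20, -13);  v_rel = (10, 4),  |v_rel|² = 116
v_rel×d = (10)·(-13) − (4)·(20) = -210
since m = R²·116 − (-210)²:  R² = (44100 + -38416) / 116 = 49
R = √49 = 7  ⇒  r_B = 7 − 2 = 5

rB=5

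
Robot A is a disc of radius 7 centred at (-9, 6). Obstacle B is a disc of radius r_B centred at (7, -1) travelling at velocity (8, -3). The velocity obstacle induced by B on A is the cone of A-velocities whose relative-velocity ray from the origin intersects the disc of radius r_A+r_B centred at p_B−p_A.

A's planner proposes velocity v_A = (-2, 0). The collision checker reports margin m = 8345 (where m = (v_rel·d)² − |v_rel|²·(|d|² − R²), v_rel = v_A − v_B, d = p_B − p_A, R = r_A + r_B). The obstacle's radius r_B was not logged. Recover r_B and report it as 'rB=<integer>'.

m = 8345
d = (16, -7);  v_rel = (-10, 3),  |v_rel|² = 109
v_rel×d = (-10)·(-7) − (3)·(16) = 22
since m = R²·109 − 22²:  R² = (484 + 8345) / 109 = 81
R = √81 = 9  ⇒  r_B = 9 − 7 = 2

rB=2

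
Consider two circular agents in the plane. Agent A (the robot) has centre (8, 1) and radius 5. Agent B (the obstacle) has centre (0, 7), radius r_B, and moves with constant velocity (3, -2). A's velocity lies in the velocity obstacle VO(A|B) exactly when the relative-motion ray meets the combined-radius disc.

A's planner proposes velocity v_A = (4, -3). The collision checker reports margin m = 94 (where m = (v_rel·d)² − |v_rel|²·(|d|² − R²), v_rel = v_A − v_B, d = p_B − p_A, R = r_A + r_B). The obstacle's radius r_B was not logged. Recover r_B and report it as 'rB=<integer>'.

m = 94
d = (-8, 6);  v_rel = (1, -1),  |v_rel|² = 2
v_rel×d = (1)·(6) − (-1)·(-8) = -2
since m = R²·2 − (-2)²:  R² = (4 + 94) / 2 = 49
R = √49 = 7  ⇒  r_B = 7 − 5 = 2

rB=2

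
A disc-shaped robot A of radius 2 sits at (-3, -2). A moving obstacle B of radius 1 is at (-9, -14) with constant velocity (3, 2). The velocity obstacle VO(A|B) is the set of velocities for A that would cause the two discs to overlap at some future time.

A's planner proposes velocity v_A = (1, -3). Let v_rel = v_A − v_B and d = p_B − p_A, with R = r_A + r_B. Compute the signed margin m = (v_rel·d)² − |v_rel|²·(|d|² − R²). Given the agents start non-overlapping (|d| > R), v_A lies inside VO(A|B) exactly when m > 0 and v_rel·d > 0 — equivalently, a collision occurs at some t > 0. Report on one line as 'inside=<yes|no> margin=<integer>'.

d = (-6, -12),  |d|² = 180;  R = 2+1 = 3,  c = 180−3² = 171
v_rel = (-2, -5),  |v_rel|² = 29;  v_rel·d = (-2)·(-6) + (-5)·(-12) = 72
29·t² − 144·t + 171 = 0  ⇒  m = 72² − 29·171 = 225
m = 225 > 0,  v_rel·d = 72 > 0  ⇒  inside

inside=yes margin=225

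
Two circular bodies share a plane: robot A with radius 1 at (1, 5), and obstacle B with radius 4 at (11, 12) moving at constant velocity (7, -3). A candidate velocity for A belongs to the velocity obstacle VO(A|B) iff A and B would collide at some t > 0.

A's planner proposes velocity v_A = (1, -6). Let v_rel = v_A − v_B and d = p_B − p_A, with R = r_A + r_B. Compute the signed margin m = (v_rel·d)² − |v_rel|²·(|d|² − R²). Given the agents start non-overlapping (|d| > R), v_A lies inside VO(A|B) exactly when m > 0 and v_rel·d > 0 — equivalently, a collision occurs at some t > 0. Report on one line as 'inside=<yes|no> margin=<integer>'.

d = (10, 7),  |d|² = 149;  R = 1+4 = 5,  c = 149−5² = 124
v_rel = (-6, -3),  |v_rel|² = 45;  v_rel·d = (-6)·(10) + (-3)·(7) = -81
45·t² + 162·t + 124 = 0  ⇒  m = (-81)² − 45·124 = 981
m = 981 > 0,  v_rel·d = -81 < 0  ⇒  outside

inside=no margin=981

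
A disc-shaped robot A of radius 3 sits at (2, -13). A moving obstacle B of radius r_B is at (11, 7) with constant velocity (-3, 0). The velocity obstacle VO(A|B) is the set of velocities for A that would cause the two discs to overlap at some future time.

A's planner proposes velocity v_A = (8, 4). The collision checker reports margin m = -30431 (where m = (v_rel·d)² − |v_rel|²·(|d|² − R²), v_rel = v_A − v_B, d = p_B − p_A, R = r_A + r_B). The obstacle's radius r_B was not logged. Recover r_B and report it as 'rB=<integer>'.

m = -30431
d = (9, 20);  v_rel = (11, 4),  |v_rel|² = 137
v_rel×d = (11)·(20) − (4)·(9) = 184
since m = R²·137 − 184²:  R² = (33856 + -30431) / 137 = 25
R = √25 = 5  ⇒  r_B = 5 − 3 = 2

rB=2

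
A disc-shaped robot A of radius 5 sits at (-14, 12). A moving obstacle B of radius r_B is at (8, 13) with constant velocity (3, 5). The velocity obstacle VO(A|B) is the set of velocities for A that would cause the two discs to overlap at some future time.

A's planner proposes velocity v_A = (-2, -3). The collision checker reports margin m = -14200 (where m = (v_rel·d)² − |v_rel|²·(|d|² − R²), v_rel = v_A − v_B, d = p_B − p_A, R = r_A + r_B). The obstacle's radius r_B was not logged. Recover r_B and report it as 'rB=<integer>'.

m = -14200
d = (22, 1);  v_rel = (-5, -8),  |v_rel|² = 89
v_rel×d = (-5)·(1) − (-8)·(22) = 171
since m = R²·89 − 171²:  R² = (29241 + -14200) / 89 = 169
R = √169 = 13  ⇒  r_B = 13 − 5 = 8

rB=8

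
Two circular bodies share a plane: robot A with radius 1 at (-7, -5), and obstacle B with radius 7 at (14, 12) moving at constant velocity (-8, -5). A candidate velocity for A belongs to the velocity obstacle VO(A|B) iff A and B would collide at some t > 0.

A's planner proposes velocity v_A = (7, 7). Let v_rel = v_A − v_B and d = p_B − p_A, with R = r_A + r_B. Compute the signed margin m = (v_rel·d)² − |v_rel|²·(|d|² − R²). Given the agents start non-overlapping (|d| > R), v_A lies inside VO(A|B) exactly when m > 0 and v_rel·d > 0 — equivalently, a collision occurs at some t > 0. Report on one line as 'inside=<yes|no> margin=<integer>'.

d = (21, 17),  |d|² = 730;  R = 1+7 = 8,  c = 730−8² = 666
v_rel = (15, 12),  |v_rel|² = 369;  v_rel·d = (15)·(21) + (12)·(17) = 519
369·t² − 1038·t + 666 = 0  ⇒  m = 519² − 369·666 = 23607
m = 23607 > 0,  v_rel·d = 519 > 0  ⇒  inside

inside=yes margin=23607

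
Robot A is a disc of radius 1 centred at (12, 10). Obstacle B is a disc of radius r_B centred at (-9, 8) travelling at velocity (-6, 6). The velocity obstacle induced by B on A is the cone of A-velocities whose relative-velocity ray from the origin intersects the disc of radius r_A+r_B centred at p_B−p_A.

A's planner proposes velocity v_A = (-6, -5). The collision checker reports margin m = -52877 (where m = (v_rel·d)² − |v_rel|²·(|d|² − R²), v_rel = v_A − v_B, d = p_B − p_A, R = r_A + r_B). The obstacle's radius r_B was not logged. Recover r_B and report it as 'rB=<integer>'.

m = -52877
d = (-21, -2);  v_rel = (0, -11),  |v_rel|² = 121
v_rel×d = (0)·(-2) − (-11)·(-21) = -231
since m = R²·121 − (-231)²:  R² = (53361 + -52877) / 121 = 4
R = √4 = 2  ⇒  r_B = 2 − 1 = 1

rB=1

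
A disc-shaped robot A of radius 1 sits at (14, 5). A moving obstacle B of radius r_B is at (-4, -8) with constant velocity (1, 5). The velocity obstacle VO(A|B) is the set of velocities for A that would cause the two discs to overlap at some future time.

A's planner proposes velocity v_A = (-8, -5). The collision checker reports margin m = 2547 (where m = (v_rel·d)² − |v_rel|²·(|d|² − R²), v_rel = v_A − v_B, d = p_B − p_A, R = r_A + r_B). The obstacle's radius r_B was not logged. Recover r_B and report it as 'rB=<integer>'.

m = 2547
d = (-18, -13);  v_rel = (-9, -10),  |v_rel|² = 181
v_rel×d = (-9)·(-13) − (-10)·(-18) = -63
since m = R²·181 − (-63)²:  R² = (3969 + 2547) / 181 = 36
R = √36 = 6  ⇒  r_B = 6 − 1 = 5

rB=5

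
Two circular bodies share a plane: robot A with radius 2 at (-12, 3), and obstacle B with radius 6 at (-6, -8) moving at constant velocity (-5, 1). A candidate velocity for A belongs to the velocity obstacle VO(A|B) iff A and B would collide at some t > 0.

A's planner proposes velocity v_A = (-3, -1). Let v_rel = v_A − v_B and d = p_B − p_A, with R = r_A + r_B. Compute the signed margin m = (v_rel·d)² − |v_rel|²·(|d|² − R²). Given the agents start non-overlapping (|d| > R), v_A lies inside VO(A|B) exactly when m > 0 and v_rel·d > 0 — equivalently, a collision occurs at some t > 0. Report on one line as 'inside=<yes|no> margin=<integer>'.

d = (6, -11),  |d|² = 157;  R = 2+6 = 8,  c = 157−8² = 93
v_rel = (2, -2),  |v_rel|² = 8;  v_rel·d = (2)·(6) + (-2)·(-11) = 34
8·t² − 68·t + 93 = 0  ⇒  m = 34² − 8·93 = 412
m = 412 > 0,  v_rel·d = 34 > 0  ⇒  inside

inside=yes margin=412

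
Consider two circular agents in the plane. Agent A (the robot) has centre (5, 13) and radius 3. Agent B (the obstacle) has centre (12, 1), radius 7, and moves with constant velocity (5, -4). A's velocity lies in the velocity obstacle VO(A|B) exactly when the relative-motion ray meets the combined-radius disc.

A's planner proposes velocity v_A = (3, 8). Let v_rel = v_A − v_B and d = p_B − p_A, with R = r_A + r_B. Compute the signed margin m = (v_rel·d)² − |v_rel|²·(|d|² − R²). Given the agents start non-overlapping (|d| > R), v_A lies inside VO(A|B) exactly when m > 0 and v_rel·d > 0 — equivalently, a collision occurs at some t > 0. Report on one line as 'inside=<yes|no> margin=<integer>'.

d = (7, -12),  |d|² = 193;  R = 3+7 = 10,  c = 193−10² = 93
v_rel = (-2, 12),  |v_rel|² = 148;  v_rel·d = (-2)·(7) + (12)·(-12) = -158
148·t² + 316·t + 93 = 0  ⇒  m = (-158)² − 148·93 = 11200
m = 11200 > 0,  v_rel·d = -158 < 0  ⇒  outside

inside=no margin=11200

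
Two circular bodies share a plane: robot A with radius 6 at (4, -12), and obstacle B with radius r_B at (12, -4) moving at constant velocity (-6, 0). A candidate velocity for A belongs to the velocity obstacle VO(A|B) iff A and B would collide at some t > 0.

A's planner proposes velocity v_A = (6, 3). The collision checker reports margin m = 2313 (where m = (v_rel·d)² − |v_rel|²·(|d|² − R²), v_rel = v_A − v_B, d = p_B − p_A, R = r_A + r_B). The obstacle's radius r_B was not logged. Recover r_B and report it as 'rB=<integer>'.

m = 2313
d = (8, 8);  v_rel = (12, 3),  |v_rel|² = 153
v_rel×d = (12)·(8) − (3)·(8) = 72
since m = R²·153 − 72²:  R² = (5184 + 2313) / 153 = 49
R = √49 = 7  ⇒  r_B = 7 − 6 = 1

rB=1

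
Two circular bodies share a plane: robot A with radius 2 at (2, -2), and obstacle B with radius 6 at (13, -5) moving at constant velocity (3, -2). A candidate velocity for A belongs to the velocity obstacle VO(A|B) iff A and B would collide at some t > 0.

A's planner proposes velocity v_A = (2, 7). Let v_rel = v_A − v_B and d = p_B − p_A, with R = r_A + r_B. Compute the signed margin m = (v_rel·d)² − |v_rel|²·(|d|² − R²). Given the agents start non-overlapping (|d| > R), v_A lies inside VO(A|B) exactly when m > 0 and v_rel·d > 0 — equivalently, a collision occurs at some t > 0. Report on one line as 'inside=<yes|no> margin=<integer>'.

d = (11, -3),  |d|² = 130;  R = 2+6 = 8,  c = 130−8² = 66
v_rel = (-1, 9),  |v_rel|² = 82;  v_rel·d = (-1)·(11) + (9)·(-3) = -38
82·t² + 76·t + 66 = 0  ⇒  m = (-38)² − 82·66 = -3968
m = -3968 < 0,  v_rel·d = -38 < 0  ⇒  outside

inside=no margin=-3968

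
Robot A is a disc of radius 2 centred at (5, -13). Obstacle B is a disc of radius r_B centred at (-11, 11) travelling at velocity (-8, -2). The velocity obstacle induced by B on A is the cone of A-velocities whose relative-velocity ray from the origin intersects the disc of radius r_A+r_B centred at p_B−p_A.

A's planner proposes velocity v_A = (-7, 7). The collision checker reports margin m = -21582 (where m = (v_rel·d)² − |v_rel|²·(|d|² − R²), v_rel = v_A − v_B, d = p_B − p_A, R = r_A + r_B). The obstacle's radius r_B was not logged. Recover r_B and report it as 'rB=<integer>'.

m = -21582
d = (-16, 24);  v_rel = (1, 9),  |v_rel|² = 82
v_rel×d = (1)·(24) − (9)·(-16) = 168
since m = R²·82 − 168²:  R² = (28224 + -21582) / 82 = 81
R = √81 = 9  ⇒  r_B = 9 − 2 = 7

rB=7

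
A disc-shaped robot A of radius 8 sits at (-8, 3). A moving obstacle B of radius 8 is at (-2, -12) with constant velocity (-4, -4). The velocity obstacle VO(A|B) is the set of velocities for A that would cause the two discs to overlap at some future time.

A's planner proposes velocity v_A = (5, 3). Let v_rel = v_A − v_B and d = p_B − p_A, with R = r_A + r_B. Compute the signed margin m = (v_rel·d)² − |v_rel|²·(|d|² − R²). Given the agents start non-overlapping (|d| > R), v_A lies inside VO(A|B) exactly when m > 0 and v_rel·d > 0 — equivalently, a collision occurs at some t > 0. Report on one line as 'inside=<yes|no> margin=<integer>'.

d = (6, -15),  |d|² = 261;  R = 8+8 = 16,  c = 261−16² = 5
v_rel = (9, 7),  |v_rel|² = 130;  v_rel·d = (9)·(6) + (7)·(-15) = -51
130·t² + 102·t + 5 = 0  ⇒  m = (-51)² − 130·5 = 1951
m = 1951 > 0,  v_rel·d = -51 < 0  ⇒  outside

inside=no margin=1951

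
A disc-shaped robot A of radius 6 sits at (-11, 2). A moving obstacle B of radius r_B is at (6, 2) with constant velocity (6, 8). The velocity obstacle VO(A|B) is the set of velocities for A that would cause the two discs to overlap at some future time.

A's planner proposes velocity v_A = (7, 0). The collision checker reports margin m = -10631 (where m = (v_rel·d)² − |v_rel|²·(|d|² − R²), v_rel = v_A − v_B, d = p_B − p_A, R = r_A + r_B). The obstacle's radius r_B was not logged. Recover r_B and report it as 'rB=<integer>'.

m = -10631
d = (17, 0);  v_rel = (1, -8),  |v_rel|² = 65
v_rel×d = (1)·(0) − (-8)·(17) = 136
since m = R²·65 − 136²:  R² = (18496 + -10631) / 65 = 121
R = √121 = 11  ⇒  r_B = 11 − 6 = 5

rB=5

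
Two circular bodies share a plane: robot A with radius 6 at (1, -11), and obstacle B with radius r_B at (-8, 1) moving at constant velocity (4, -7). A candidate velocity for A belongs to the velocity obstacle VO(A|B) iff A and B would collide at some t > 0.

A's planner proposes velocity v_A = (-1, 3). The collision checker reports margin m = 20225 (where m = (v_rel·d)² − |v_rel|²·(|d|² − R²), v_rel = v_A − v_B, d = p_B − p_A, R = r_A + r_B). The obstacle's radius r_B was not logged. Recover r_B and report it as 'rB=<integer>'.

m = 20225
d = (-9, 12);  v_rel = (-5, 10),  |v_rel|² = 125
v_rel×d = (-5)·(12) − (10)·(-9) = 30
since m = R²·125 − 30²:  R² = (900 + 20225) / 125 = 169
R = √169 = 13  ⇒  r_B = 13 − 6 = 7

rB=7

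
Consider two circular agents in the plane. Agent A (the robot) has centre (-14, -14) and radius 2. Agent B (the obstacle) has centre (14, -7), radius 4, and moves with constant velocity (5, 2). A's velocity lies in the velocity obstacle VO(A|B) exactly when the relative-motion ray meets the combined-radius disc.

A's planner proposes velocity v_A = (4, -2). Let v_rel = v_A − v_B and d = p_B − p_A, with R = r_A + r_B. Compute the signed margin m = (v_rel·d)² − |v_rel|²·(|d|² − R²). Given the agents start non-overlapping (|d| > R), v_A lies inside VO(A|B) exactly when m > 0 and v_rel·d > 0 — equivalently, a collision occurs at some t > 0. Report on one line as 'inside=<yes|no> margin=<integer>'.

d = (28, 7),  |d|² = 833;  R = 2+4 = 6,  c = 833−6² = 797
v_rel = (-1, -4),  |v_rel|² = 17;  v_rel·d = (-1)·(28) + (-4)·(7) = -56
17·t² + 112·t + 797 = 0  ⇒  m = (-56)² − 17·797 = -10413
m = -10413 < 0,  v_rel·d = -56 < 0  ⇒  outside

inside=no margin=-10413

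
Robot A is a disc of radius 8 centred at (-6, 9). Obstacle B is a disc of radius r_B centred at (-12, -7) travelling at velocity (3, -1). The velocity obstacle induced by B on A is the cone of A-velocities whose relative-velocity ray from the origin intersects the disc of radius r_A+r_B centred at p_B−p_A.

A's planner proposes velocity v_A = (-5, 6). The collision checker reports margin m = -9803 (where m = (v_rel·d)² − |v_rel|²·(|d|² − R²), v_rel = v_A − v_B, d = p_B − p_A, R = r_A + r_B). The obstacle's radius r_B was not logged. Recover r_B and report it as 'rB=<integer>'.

m = -9803
d = (-6, -16);  v_rel = (-8, 7),  |v_rel|² = 113
v_rel×d = (-8)·(-16) − (7)·(-6) = 170
since m = R²·113 − 170²:  R² = (28900 + -9803) / 113 = 169
R = √169 = 13  ⇒  r_B = 13 − 8 = 5

rB=5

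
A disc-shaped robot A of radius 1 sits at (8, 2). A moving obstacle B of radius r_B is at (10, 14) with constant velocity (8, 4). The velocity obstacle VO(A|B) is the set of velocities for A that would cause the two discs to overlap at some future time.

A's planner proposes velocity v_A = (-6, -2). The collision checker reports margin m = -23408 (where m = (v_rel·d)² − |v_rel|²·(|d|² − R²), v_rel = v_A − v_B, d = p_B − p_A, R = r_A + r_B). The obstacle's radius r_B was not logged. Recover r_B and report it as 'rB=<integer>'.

m = -23408
d = (2, 12);  v_rel = (-14, -6),  |v_rel|² = 232
v_rel×d = (-14)·(12) − (-6)·(2) = -156
since m = R²·232 − (-156)²:  R² = (24336 + -23408) / 232 = 4
R = √4 = 2  ⇒  r_B = 2 − 1 = 1

rB=1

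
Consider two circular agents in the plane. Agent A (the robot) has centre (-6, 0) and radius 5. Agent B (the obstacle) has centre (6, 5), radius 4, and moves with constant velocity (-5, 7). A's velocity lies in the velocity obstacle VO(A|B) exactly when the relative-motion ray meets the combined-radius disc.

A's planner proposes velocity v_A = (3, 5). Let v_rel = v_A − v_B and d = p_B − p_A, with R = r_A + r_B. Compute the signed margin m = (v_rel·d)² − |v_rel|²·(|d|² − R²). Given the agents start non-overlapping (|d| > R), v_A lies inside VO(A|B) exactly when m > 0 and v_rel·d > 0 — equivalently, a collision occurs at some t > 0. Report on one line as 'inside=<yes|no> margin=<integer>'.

d = (12, 5),  |d|² = 169;  R = 5+4 = 9,  c = 169−9² = 88
v_rel = (8, -2),  |v_rel|² = 68;  v_rel·d = (8)·(12) + (-2)·(5) = 86
68·t² − 172·t + 88 = 0  ⇒  m = 86² − 68·88 = 1412
m = 1412 > 0,  v_rel·d = 86 > 0  ⇒  inside

inside=yes margin=1412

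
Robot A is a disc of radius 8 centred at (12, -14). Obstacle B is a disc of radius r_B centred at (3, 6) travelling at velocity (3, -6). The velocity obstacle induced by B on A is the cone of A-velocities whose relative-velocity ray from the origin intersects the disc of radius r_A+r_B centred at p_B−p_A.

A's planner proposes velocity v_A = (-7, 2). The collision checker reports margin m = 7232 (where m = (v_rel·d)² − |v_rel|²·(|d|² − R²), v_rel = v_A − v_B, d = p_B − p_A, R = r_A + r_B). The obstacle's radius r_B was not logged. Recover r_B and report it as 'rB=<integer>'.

m = 7232
d = (-9, 20);  v_rel = (-10, 8),  |v_rel|² = 164
v_rel×d = (-10)·(20) − (8)·(-9) = -128
since m = R²·164 − (-128)²:  R² = (16384 + 7232) / 164 = 144
R = √144 = 12  ⇒  r_B = 12 − 8 = 4

rB=4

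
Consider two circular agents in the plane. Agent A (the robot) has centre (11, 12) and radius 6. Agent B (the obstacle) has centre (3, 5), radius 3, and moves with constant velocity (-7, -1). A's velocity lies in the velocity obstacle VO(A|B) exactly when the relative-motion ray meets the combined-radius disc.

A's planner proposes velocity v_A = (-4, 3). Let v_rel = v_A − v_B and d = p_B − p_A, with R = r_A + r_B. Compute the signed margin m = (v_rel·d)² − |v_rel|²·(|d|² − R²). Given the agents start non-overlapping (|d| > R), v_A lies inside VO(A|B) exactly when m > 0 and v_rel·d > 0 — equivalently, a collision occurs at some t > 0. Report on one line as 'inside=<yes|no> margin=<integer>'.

d = (-8, -7),  |d|² = 113;  R = 6+3 = 9,  c = 113−9² = 32
v_rel = (3, 4),  |v_rel|² = 25;  v_rel·d = (3)·(-8) + (4)·(-7) = -52
25·t² + 104·t + 32 = 0  ⇒  m = (-52)² − 25·32 = 1904
m = 1904 > 0,  v_rel·d = -52 < 0  ⇒  outside

inside=no margin=1904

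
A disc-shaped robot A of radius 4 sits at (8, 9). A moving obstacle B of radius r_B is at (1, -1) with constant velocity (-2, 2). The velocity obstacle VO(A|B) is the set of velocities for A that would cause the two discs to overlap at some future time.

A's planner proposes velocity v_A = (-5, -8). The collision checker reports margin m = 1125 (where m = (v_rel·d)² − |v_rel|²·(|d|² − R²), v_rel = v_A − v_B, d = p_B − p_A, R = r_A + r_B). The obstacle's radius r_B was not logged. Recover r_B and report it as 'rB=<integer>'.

m = 1125
d = (-7, -10);  v_rel = (-3, -10),  |v_rel|² = 109
v_rel×d = (-3)·(-10) − (-10)·(-7) = -40
since m = R²·109 − (-40)²:  R² = (1600 + 1125) / 109 = 25
R = √25 = 5  ⇒  r_B = 5 − 4 = 1

rB=1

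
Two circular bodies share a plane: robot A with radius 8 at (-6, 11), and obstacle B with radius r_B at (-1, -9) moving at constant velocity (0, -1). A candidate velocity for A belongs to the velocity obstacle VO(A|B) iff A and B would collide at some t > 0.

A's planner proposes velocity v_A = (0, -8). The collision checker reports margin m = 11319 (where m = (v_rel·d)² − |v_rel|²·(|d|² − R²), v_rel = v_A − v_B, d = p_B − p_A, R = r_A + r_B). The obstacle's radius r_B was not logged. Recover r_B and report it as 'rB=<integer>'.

m = 11319
d = (5, -20);  v_rel = (0, -7),  |v_rel|² = 49
v_rel×d = (0)·(-20) − (-7)·(5) = 35
since m = R²·49 − 35²:  R² = (1225 + 11319) / 49 = 256
R = √256 = 16  ⇒  r_B = 16 − 8 = 8

rB=8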